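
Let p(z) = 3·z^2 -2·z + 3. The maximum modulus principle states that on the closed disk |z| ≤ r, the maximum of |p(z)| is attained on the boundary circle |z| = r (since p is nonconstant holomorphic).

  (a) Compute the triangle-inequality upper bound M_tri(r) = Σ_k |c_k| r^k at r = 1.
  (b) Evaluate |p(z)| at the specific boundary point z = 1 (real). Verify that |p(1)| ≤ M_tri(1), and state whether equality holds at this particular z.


Coefficients: c_0 = 3, c_1 = -2, c_2 = 3. Radius r = 1.
Part (a). Triangle bound: M_tri(r) = Σ_k |c_k| r^k
  = |3|·1^0 + |-2|·1^1 + |3|·1^2
  = 3 + 2 + 3 = 8.
This bounds M(r) := max_{|z|=r} |p(z)| from above; equality holds iff all terms c_k z^k can be made to align in phase at a single z on |z|=r.
Part (b). At z = 1 (real, on the circle |z| = r):
  p(1) = (3)·1^0 + (-2)·1^1 + (3)·1^2 = 4.
  |p(1)| = 4.
Check: |p(1)| = 4 ≤ 8 = M_tri(1). ✓ Equality does not hold at z = 1 (the coefficients have mixed signs, so the terms do not all align in phase there).

M_tri(1) = 8; |p(1)| = 4; equality at z=1: no.


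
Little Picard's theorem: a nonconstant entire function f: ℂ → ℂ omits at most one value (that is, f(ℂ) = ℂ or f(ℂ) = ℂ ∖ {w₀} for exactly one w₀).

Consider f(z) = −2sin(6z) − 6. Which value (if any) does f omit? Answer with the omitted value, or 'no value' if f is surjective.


Little Picard bounds the complement of f(ℂ) to at most one point.
sin is entire and surjective onto ℂ: for every w ∈ ℂ, sin(ζ) = w has a solution ζ ∈ ℂ (e.g., via the complex inverse arcsin). With ζ = 6z this gives z = ζ/(6). Then -2·sin(6z) takes every value in -2·ℂ = ℂ, and adding -6 is a bijection of ℂ. So f is surjective and omits no value. (Note: only on the real line is sin bounded by [−1, 1].)

Omitted value: no value.


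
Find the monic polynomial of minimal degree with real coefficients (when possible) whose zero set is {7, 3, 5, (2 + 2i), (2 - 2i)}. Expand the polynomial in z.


The polynomial is p(z) = ∏_{α ∈ S} (z − α), where S = {7, 3, 5, (2 + 2i), (2 - 2i)}.
Expanding the product yields: p(z) = z^5 -19·z^4 + 139·z^3 -509·z^2 + 988·z -840.
Note conjugate pairs combine to real quadratics: (z − (2+2i))(z − (2−2i)) = z² − 4z + 8.
The resulting polynomial has degree 5 and real coefficients as required.

p(z) = z^5 -19·z^4 + 139·z^3 -509·z^2 + 988·z -840.


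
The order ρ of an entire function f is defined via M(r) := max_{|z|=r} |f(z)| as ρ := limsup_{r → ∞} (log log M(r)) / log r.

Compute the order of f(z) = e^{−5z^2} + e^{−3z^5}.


Each summand is entire of order 2 and 5 respectively (as in the single-exponential case). The order of a sum is at most the max of the orders, so ρ ≤ 5. For the lower bound: on |z|=r choose arg z so that -3z^5 is real positive; then |e^{-3z^5}| = e^{3r^5} while |e^{-5z^2}| ≤ e^{5r^2} = o(e^{3r^5}). So |f| ≥ e^{3r^5}(1 − o(1)) and ρ ≥ 5. Hence ρ = max(2, 5) = 5.
Therefore ρ = 5.

Order ρ = 5.


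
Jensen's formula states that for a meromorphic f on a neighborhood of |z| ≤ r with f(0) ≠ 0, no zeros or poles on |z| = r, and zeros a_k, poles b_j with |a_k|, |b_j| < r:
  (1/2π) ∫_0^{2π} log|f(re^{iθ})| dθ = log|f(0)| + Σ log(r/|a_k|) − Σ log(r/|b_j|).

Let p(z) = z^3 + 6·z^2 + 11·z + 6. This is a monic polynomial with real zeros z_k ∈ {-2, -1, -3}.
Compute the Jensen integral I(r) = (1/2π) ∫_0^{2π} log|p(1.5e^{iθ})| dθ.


Zeros: -3, -2, -1; r = 1.5.
Inside |z| < r: -1. Outside (|z| ≥ r): -3, -2.
p(0) = 6, so log|p(0)| = log(6) = 1.7918.
Apply Jensen: I(r) = log|p(0)| + Σ_k log(r/|z_k|), summed over zeros inside |z| < r.
  log(r/|z_k|) for z_k = -1: log(1.5/1) = 0.4055
  Outside zeros (-3, -2) contribute nothing to the Jensen sum.
Sum over inside zeros: 0.4055.
I(r) = log|p(0)| + (inside sum) = 1.7918 + 0.4055 = 2.1972.
Note: since some zeros are outside |z| ≤ r, the simplified n·log(r) form does NOT apply — only the inside zeros contribute.

I(r) ≈ 2.1972.


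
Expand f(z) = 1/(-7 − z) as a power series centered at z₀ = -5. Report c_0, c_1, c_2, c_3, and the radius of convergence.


Let w = z − z₀, so z = z₀ + w.
Then -7 − z = -7 − (z₀ + w) = (-7 − z₀) − w = -2 − w.
f(z) = 1/(-2 − w) = (1/(-2)) · 1/(1 − w/(-2)) = Σ_{n≥0} w^n / (-2)^(n+1).
So c_n = 1/(-2)^(n+1):
  c_0 = 1/(-2)^1 = -1/2.
  c_1 = 1/(-2)^2 = 1/4.
  c_2 = 1/(-2)^3 = -1/8.
  c_3 = 1/(-2)^4 = 1/16.
The series is valid for |w/d| < 1, i.e. |z − z₀| < |d|.
Radius of convergence: R = |-7 − z₀| = |-2| = 2 (distance from z₀ to the singularity z = -7).

c_0 = -1/2, c_1 = 1/4, c_2 = -1/8, c_3 = 1/16; R = 2.


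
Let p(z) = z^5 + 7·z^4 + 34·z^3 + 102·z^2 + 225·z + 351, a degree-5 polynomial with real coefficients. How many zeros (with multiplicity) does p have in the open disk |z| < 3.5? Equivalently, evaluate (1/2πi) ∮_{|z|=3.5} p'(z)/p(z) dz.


The zeros of p are: (-2 + 3i), (-2 - 3i), (0 + 3i), (0 - 3i), -3.
Their magnitudes are: 3.606, 3.606, 3, 3, 3.
Zeros with |z| < R = 3.5: (0 + 3i), (0 - 3i), -3.
Count = 3.
By the argument principle, (1/2πi) ∮_{|z|=R} p'(z)/p(z) dz equals exactly this count.

Number of zeros inside |z| < 3.5: 3.


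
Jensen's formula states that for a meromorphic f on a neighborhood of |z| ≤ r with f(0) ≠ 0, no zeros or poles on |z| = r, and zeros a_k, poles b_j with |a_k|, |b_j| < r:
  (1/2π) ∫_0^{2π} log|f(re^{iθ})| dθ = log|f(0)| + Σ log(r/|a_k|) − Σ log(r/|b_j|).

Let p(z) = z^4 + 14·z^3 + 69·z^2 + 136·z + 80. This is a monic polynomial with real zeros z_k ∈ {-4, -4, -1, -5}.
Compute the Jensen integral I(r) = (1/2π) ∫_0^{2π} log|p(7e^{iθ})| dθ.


Zeros: -5, -4, -4, -1; r = 7.
Inside |z| < r: -5, -4, -4, -1. Outside (|z| ≥ r): ∅.
p(0) = 80, so log|p(0)| = log(80) = 4.3820.
Apply Jensen: I(r) = log|p(0)| + Σ_k log(r/|z_k|), summed over zeros inside |z| < r.
  log(r/|z_k|) for z_k = -4: log(7/4) = 0.5596
  log(r/|z_k|) for z_k = -4: log(7/4) = 0.5596
  log(r/|z_k|) for z_k = -1: log(7/1) = 1.9459
  log(r/|z_k|) for z_k = -5: log(7/5) = 0.3365
Sum over inside zeros: 3.4016.
I(r) = log|p(0)| + (inside sum) = 4.3820 + 3.4016 = 7.7836.
Closed form (all zeros inside, monic): I(r) = n·log(r) = 4·log(7) = 7.7836. ✓

I(r) ≈ 7.7836.


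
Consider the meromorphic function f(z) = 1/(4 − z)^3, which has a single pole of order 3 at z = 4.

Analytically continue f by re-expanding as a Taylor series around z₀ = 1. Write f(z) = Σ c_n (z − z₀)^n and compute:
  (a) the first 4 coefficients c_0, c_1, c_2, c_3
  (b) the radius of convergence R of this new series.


Let w = z − z₀, so z = z₀ + w.
Then 4 − z = 4 − (z₀ + w) = (4 − z₀) − w = 3 − w.
f(z) = 1/(3 − w)^3 = (1/(3)^3) · (1 − w/(3))^{−3}.
By the binomial series (1−u)^{−3} = Σ_{n≥0} C(n+2, 2) u^n for |u|<1, with u = w/(3):
  c_n = C(n+2, 2) / (3)^(n+3).
  c_0 = 1/(3)^3 = 1/27.
  c_1 = 3/(3)^4 = 1/27.
  c_2 = 6/(3)^5 = 2/81.
  c_3 = 10/(3)^6 = 10/729.
The series is valid for |w/d| < 1, i.e. |z − z₀| < |d|.
Radius of convergence: R = |4 − z₀| = |3| = 3 (distance from z₀ to the singularity z = 4).

c_0 = 1/27, c_1 = 1/27, c_2 = 2/81, c_3 = 10/729; R = 3.


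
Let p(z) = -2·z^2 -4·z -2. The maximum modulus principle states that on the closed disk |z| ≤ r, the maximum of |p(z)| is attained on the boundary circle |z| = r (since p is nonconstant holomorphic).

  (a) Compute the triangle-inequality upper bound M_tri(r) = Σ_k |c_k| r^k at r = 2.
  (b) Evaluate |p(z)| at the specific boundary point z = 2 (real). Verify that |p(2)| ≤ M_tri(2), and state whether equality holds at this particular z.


Coefficients: c_0 = -2, c_1 = -4, c_2 = -2. Radius r = 2.
Part (a). Triangle bound: M_tri(r) = Σ_k |c_k| r^k
  = |-2|·2^0 + |-4|·2^1 + |-2|·2^2
  = 2 + 8 + 8 = 18.
This bounds M(r) := max_{|z|=r} |p(z)| from above; equality holds iff all terms c_k z^k can be made to align in phase at a single z on |z|=r.
Part (b). At z = 2 (real, on the circle |z| = r):
  p(2) = (-2)·2^0 + (-4)·2^1 + (-2)·2^2 = -18.
  |p(2)| = 18.
Since all nonzero coefficients share the same sign, |p(2)| = 18 = M_tri(2); the triangle bound is attained at z = 2, so in fact M(r) = 18.

M_tri(2) = 18; |p(2)| = 18; equality at z=2: yes.


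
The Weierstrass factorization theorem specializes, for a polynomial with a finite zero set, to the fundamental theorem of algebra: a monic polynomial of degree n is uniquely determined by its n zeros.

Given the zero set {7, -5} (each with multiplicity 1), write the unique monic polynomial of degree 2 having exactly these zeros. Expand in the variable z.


The polynomial is p(z) = ∏_{α ∈ S} (z − α), where S = {7, -5}.
Expanding the product yields: p(z) = z^2 -2·z -35.
The resulting polynomial has degree 2 and real coefficients as required.

p(z) = z^2 -2·z -35.


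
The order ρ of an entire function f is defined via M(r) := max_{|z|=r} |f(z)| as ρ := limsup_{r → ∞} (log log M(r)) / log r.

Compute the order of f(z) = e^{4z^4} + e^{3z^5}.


Each summand is entire of order 4 and 5 respectively (as in the single-exponential case). The order of a sum is at most the max of the orders, so ρ ≤ 5. For the lower bound: on |z|=r choose arg z so that 3z^5 is real positive; then |e^{3z^5}| = e^{3r^5} while |e^{4z^4}| ≤ e^{4r^4} = o(e^{3r^5}). So |f| ≥ e^{3r^5}(1 − o(1)) and ρ ≥ 5. Hence ρ = max(4, 5) = 5.
Therefore ρ = 5.

Order ρ = 5.


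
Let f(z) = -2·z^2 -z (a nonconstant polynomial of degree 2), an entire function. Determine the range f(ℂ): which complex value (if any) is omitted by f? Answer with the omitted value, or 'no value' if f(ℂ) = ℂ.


Little Picard bounds the complement of f(ℂ) to at most one point.
For every w ∈ ℂ, the equation p(z) − w = 0 is a nonconstant polynomial in z and hence has at least one root by the fundamental theorem of algebra. So p is surjective onto ℂ, omitting no value.

Omitted value: no value.


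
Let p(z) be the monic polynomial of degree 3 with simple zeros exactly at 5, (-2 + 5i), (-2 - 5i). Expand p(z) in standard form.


The polynomial is p(z) = ∏_{α ∈ S} (z − α), where S = {5, (-2 + 5i), (-2 - 5i)}.
Expanding the product yields: p(z) = z^3 -z^2 + 9·z -145.
Note conjugate pairs combine to real quadratics: (z − (-2+5i))(z − (-2−5i)) = z² + 4z + 29.
The resulting polynomial has degree 3 and real coefficients as required.

p(z) = z^3 -z^2 + 9·z -145.


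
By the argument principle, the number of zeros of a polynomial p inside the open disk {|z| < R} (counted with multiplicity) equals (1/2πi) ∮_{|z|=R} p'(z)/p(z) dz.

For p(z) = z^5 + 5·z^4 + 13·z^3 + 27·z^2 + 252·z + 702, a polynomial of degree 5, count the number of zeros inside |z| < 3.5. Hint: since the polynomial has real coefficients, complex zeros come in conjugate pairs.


The zeros of p are: -3, (2 + 3i), (2 - 3i), (-3 + 3i), (-3 - 3i).
Their magnitudes are: 3, 3.606, 3.606, 4.243, 4.243.
Zeros with |z| < R = 3.5: -3.
Count = 1.
By the argument principle, (1/2πi) ∮_{|z|=R} p'(z)/p(z) dz equals exactly this count.

Number of zeros inside |z| < 3.5: 1.


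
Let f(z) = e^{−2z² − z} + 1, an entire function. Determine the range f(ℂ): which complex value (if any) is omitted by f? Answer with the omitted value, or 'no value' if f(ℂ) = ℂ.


Little Picard bounds the complement of f(ℂ) to at most one point.
The exponent g(z) = −2z² − z is a nonconstant polynomial, hence surjective onto ℂ. So e^{g(z)} takes every value in {e^w : w ∈ ℂ} = ℂ ∖ {0}. Adding 1 shifts the range to ℂ ∖ {1}. f omits exactly 1.

Omitted value: 1.


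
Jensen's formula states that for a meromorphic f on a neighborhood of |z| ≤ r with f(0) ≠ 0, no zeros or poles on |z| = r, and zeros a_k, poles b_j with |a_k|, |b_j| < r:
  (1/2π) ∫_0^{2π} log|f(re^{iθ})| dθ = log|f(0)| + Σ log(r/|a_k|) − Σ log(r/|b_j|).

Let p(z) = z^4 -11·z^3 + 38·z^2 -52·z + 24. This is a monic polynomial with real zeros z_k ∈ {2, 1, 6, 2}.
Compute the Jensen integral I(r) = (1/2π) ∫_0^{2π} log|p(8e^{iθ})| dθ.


Zeros: 1, 2, 2, 6; r = 8.
Inside |z| < r: 1, 2, 2, 6. Outside (|z| ≥ r): ∅.
p(0) = 24, so log|p(0)| = log(24) = 3.1781.
Apply Jensen: I(r) = log|p(0)| + Σ_k log(r/|z_k|), summed over zeros inside |z| < r.
  log(r/|z_k|) for z_k = 2: log(8/2) = 1.3863
  log(r/|z_k|) for z_k = 1: log(8/1) = 2.0794
  log(r/|z_k|) for z_k = 6: log(8/6) = 0.2877
  log(r/|z_k|) for z_k = 2: log(8/2) = 1.3863
Sum over inside zeros: 5.1397.
I(r) = log|p(0)| + (inside sum) = 3.1781 + 5.1397 = 8.3178.
Closed form (all zeros inside, monic): I(r) = n·log(r) = 4·log(8) = 8.3178. ✓

I(r) ≈ 8.3178.


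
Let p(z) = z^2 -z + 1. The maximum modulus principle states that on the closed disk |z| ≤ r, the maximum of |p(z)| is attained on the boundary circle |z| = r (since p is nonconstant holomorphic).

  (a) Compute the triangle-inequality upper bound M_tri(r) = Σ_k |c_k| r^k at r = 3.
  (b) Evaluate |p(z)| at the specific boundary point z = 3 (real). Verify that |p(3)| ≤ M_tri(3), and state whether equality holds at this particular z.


Coefficients: c_0 = 1, c_1 = -1, c_2 = 1. Radius r = 3.
Part (a). Triangle bound: M_tri(r) = Σ_k |c_k| r^k
  = |1|·3^0 + |-1|·3^1 + |1|·3^2
  = 1 + 3 + 9 = 13.
This bounds M(r) := max_{|z|=r} |p(z)| from above; equality holds iff all terms c_k z^k can be made to align in phase at a single z on |z|=r.
Part (b). At z = 3 (real, on the circle |z| = r):
  p(3) = (1)·3^0 + (-1)·3^1 + (1)·3^2 = 7.
  |p(3)| = 7.
Check: |p(3)| = 7 ≤ 13 = M_tri(3). ✓ Equality does not hold at z = 3 (the coefficients have mixed signs, so the terms do not all align in phase there).

M_tri(3) = 13; |p(3)| = 7; equality at z=3: no.


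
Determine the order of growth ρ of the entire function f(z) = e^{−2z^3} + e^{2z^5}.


Each summand is entire of order 3 and 5 respectively (as in the single-exponential case). The order of a sum is at most the max of the orders, so ρ ≤ 5. For the lower bound: on |z|=r choose arg z so that 2z^5 is real positive; then |e^{2z^5}| = e^{2r^5} while |e^{-2z^3}| ≤ e^{2r^3} = o(e^{2r^5}). So |f| ≥ e^{2r^5}(1 − o(1)) and ρ ≥ 5. Hence ρ = max(3, 5) = 5.
Therefore ρ = 5.

Order ρ = 5.


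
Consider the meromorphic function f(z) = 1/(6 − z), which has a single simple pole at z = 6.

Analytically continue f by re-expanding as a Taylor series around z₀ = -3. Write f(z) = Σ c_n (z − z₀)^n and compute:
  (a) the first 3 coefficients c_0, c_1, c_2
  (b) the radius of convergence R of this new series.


Let w = z − z₀, so z = z₀ + w.
Then 6 − z = 6 − (z₀ + w) = (6 − z₀) − w = 9 − w.
f(z) = 1/(9 − w) = (1/(9)) · 1/(1 − w/(9)) = Σ_{n≥0} w^n / (9)^(n+1).
So c_n = 1/(9)^(n+1):
  c_0 = 1/(9)^1 = 1/9.
  c_1 = 1/(9)^2 = 1/81.
  c_2 = 1/(9)^3 = 1/729.
The series is valid for |w/d| < 1, i.e. |z − z₀| < |d|.
Radius of convergence: R = |6 − z₀| = |9| = 9 (distance from z₀ to the singularity z = 6).

c_0 = 1/9, c_1 = 1/81, c_2 = 1/729; R = 9.


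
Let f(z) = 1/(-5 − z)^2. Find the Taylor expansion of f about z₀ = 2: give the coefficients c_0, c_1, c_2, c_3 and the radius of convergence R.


Let w = z − z₀, so z = z₀ + w.
Then -5 − z = -5 − (z₀ + w) = (-5 − z₀) − w = -7 − w.
f(z) = 1/(-7 − w)^2 = (1/(-7)^2) · (1 − w/(-7))^{−2}.
By the binomial series (1−u)^{−2} = Σ_{n≥0} C(n+1, 1) u^n for |u|<1, with u = w/(-7):
  c_n = C(n+1, 1) / (-7)^(n+2).
  c_0 = 1/(-7)^2 = 1/49.
  c_1 = 2/(-7)^3 = -2/343.
  c_2 = 3/(-7)^4 = 3/2401.
  c_3 = 4/(-7)^5 = -4/16807.
The series is valid for |w/d| < 1, i.e. |z − z₀| < |d|.
Radius of convergence: R = |-5 − z₀| = |-7| = 7 (distance from z₀ to the singularity z = -5).

c_0 = 1/49, c_1 = -2/343, c_2 = 3/2401, c_3 = -4/16807; R = 7.


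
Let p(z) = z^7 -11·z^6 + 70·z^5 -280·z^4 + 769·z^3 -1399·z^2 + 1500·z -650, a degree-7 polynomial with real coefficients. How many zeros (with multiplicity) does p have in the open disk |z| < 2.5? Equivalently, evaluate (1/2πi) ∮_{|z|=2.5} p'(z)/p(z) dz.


The zeros of p are: 1, (1 + 3i), (1 - 3i), (2 + 1i), (2 - 1i), (2 + 3i), (2 - 3i).
Their magnitudes are: 1, 3.162, 3.162, 2.236, 2.236, 3.606, 3.606.
Zeros with |z| < R = 2.5: 1, (2 + 1i), (2 - 1i).
Count = 3.
By the argument principle, (1/2πi) ∮_{|z|=R} p'(z)/p(z) dz equals exactly this count.

Number of zeros inside |z| < 2.5: 3.


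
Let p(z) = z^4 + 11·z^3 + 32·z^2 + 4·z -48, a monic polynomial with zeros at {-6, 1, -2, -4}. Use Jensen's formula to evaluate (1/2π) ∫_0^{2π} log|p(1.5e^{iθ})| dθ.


Zeros: -6, -4, -2, 1; r = 1.5.
Inside |z| < r: 1. Outside (|z| ≥ r): -6, -4, -2.
p(0) = -48, so log|p(0)| = log(48) = 3.8712.
Apply Jensen: I(r) = log|p(0)| + Σ_k log(r/|z_k|), summed over zeros inside |z| < r.
  log(r/|z_k|) for z_k = 1: log(1.5/1) = 0.4055
  Outside zeros (-6, -4, -2) contribute nothing to the Jensen sum.
Sum over inside zeros: 0.4055.
I(r) = log|p(0)| + (inside sum) = 3.8712 + 0.4055 = 4.2767.
Note: since some zeros are outside |z| ≤ r, the simplified n·log(r) form does NOT apply — only the inside zeros contribute.

I(r) ≈ 4.2767.


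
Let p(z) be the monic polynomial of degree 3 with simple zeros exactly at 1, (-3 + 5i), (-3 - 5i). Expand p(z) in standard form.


The polynomial is p(z) = ∏_{α ∈ S} (z − α), where S = {1, (-3 + 5i), (-3 - 5i)}.
Expanding the product yields: p(z) = z^3 + 5·z^2 + 28·z -34.
Note conjugate pairs combine to real quadratics: (z − (-3+5i))(z − (-3−5i)) = z² + 6z + 34.
The resulting polynomial has degree 3 and real coefficients as required.

p(z) = z^3 + 5·z^2 + 28·z -34.


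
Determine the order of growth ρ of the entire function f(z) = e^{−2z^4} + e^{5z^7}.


Each summand is entire of order 4 and 7 respectively (as in the single-exponential case). The order of a sum is at most the max of the orders, so ρ ≤ 7. For the lower bound: on |z|=r choose arg z so that 5z^7 is real positive; then |e^{5z^7}| = e^{5r^7} while |e^{-2z^4}| ≤ e^{2r^4} = o(e^{5r^7}). So |f| ≥ e^{5r^7}(1 − o(1)) and ρ ≥ 7. Hence ρ = max(4, 7) = 7.
Therefore ρ = 7.

Order ρ = 7.


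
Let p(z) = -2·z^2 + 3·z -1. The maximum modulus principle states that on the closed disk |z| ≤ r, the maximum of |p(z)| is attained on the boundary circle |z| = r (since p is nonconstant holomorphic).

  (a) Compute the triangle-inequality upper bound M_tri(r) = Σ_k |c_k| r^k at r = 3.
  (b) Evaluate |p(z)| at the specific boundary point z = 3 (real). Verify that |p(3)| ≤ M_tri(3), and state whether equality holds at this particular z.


Coefficients: c_0 = -1, c_1 = 3, c_2 = -2. Radius r = 3.
Part (a). Triangle bound: M_tri(r) = Σ_k |c_k| r^k
  = |-1|·3^0 + |3|·3^1 + |-2|·3^2
  = 1 + 9 + 18 = 28.
This bounds M(r) := max_{|z|=r} |p(z)| from above; equality holds iff all terms c_k z^k can be made to align in phase at a single z on |z|=r.
Part (b). At z = 3 (real, on the circle |z| = r):
  p(3) = (-1)·3^0 + (3)·3^1 + (-2)·3^2 = -10.
  |p(3)| = 10.
Check: |p(3)| = 10 ≤ 28 = M_tri(3). ✓ Equality does not hold at z = 3 (the coefficients have mixed signs, so the terms do not all align in phase there).

M_tri(3) = 28; |p(3)| = 10; equality at z=3: no.


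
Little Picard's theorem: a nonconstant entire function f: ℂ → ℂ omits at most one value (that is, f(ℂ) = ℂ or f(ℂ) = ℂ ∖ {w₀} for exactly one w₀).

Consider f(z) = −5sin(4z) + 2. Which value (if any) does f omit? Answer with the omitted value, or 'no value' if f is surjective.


Little Picard bounds the complement of f(ℂ) to at most one point.
sin is entire and surjective onto ℂ: for every w ∈ ℂ, sin(ζ) = w has a solution ζ ∈ ℂ (e.g., via the complex inverse arcsin). With ζ = 4z this gives z = ζ/(4). Then -5·sin(4z) takes every value in -5·ℂ = ℂ, and adding 2 is a bijection of ℂ. So f is surjective and omits no value. (Note: only on the real line is sin bounded by [−1, 1].)

Omitted value: no value.


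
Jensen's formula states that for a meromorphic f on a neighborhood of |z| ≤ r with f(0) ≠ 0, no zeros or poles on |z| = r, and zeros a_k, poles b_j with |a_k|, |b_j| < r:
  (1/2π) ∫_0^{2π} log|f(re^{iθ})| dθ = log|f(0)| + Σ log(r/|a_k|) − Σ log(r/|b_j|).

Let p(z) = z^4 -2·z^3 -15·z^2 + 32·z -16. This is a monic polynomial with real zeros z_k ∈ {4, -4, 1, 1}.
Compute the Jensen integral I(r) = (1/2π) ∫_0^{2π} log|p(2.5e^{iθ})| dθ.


Zeros: -4, 1, 1, 4; r = 2.5.
Inside |z| < r: 1, 1. Outside (|z| ≥ r): -4, 4.
p(0) = -16, so log|p(0)| = log(16) = 2.7726.
Apply Jensen: I(r) = log|p(0)| + Σ_k log(r/|z_k|), summed over zeros inside |z| < r.
  log(r/|z_k|) for z_k = 1: log(2.5/1) = 0.9163
  log(r/|z_k|) for z_k = 1: log(2.5/1) = 0.9163
  Outside zeros (-4, 4) contribute nothing to the Jensen sum.
Sum over inside zeros: 1.8326.
I(r) = log|p(0)| + (inside sum) = 2.7726 + 1.8326 = 4.6052.
Note: since some zeros are outside |z| ≤ r, the simplified n·log(r) form does NOT apply — only the inside zeros contribute.

I(r) ≈ 4.6052.


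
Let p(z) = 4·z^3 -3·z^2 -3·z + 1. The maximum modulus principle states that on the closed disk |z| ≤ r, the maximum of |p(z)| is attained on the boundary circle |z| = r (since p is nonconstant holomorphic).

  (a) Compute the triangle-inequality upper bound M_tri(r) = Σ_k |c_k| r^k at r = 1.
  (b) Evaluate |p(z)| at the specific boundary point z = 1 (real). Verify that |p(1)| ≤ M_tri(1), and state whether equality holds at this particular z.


Coefficients: c_0 = 1, c_1 = -3, c_2 = -3, c_3 = 4. Radius r = 1.
Part (a). Triangle bound: M_tri(r) = Σ_k |c_k| r^k
  = |1|·1^0 + |-3|·1^1 + |-3|·1^2 + |4|·1^3
  = 1 + 3 + 3 + 4 = 11.
This bounds M(r) := max_{|z|=r} |p(z)| from above; equality holds iff all terms c_k z^k can be made to align in phase at a single z on |z|=r.
Part (b). At z = 1 (real, on the circle |z| = r):
  p(1) = (1)·1^0 + (-3)·1^1 + (-3)·1^2 + (4)·1^3 = -1.
  |p(1)| = 1.
Check: |p(1)| = 1 ≤ 11 = M_tri(1). ✓ Equality does not hold at z = 1 (the coefficients have mixed signs, so the terms do not all align in phase there).

M_tri(1) = 11; |p(1)| = 1; equality at z=1: no.


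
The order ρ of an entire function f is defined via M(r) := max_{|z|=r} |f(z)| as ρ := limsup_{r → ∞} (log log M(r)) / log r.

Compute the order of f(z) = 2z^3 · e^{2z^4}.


M(r) = max_{|z|=r} |2|·|z|^3·|e^{2z^4}| = 2·r^3 · e^{2r^4} (the factors attain their maxima compatibly on |z|=r). Then log M(r) = log 2 + 3·log r + 2r^4, dominated by the last term, so log log M(r) ~ 4·log r. The polynomial factor 2z^3 contributes only a log r term and does not affect the order. ρ = 4.
Therefore ρ = 4.

Order ρ = 4.


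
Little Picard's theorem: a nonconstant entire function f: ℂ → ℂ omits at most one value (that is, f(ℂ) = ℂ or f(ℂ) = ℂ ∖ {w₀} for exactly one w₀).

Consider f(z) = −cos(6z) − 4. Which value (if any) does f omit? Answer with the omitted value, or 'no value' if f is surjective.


Little Picard bounds the complement of f(ℂ) to at most one point.
cos is entire and surjective onto ℂ: for every w ∈ ℂ, cos(ζ) = w has a solution ζ ∈ ℂ (e.g., via the complex inverse arccos). With ζ = 6z this gives z = ζ/(6). Then -1·cos(6z) takes every value in -1·ℂ = ℂ, and adding -4 is a bijection of ℂ. So f is surjective and omits no value. (Note: only on the real line is cos bounded by [−1, 1].)

Omitted value: no value.


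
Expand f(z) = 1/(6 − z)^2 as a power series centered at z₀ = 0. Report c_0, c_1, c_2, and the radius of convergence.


Let w = z − z₀, so z = z₀ + w.
Then 6 − z = 6 − (z₀ + w) = (6 − z₀) − w = 6 − w.
f(z) = 1/(6 − w)^2 = (1/(6)^2) · (1 − w/(6))^{−2}.
By the binomial series (1−u)^{−2} = Σ_{n≥0} C(n+1, 1) u^n for |u|<1, with u = w/(6):
  c_n = C(n+1, 1) / (6)^(n+2).
  c_0 = 1/(6)^2 = 1/36.
  c_1 = 2/(6)^3 = 1/108.
  c_2 = 3/(6)^4 = 1/432.
The series is valid for |w/d| < 1, i.e. |z − z₀| < |d|.
Radius of convergence: R = |6 − z₀| = |6| = 6 (distance from z₀ to the singularity z = 6).

c_0 = 1/36, c_1 = 1/108, c_2 = 1/432; R = 6.


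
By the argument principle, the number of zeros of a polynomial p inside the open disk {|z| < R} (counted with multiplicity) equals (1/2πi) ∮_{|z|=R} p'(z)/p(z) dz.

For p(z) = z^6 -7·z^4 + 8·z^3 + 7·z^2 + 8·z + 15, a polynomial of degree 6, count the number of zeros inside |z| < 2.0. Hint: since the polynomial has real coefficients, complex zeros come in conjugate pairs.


The zeros of p are: (0 + 1i), (0 - 1i), -3, -1, (2 + 1i), (2 - 1i).
Their magnitudes are: 1, 1, 3, 1, 2.236, 2.236.
Zeros with |z| < R = 2.0: (0 + 1i), (0 - 1i), -1.
Count = 3.
By the argument principle, (1/2πi) ∮_{|z|=R} p'(z)/p(z) dz equals exactly this count.

Number of zeros inside |z| < 2.0: 3.


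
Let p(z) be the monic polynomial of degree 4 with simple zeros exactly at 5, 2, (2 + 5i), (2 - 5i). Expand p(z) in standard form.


The polynomial is p(z) = ∏_{α ∈ S} (z − α), where S = {5, 2, (2 + 5i), (2 - 5i)}.
Expanding the product yields: p(z) = z^4 -11·z^3 + 67·z^2 -243·z + 290.
Note conjugate pairs combine to real quadratics: (z − (2+5i))(z − (2−5i)) = z² − 4z + 29.
The resulting polynomial has degree 4 and real coefficients as required.

p(z) = z^4 -11·z^3 + 67·z^2 -243·z + 290.


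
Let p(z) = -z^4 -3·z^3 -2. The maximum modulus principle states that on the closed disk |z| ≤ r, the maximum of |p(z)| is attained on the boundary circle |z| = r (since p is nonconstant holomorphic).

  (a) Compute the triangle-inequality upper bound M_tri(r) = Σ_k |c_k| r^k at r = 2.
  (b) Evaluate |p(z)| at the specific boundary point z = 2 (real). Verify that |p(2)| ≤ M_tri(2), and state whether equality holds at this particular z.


Coefficients: c_0 = -2, c_1 = 0, c_2 = 0, c_3 = -3, c_4 = -1. Radius r = 2.
Part (a). Triangle bound: M_tri(r) = Σ_k |c_k| r^k
  = |-2|·2^0 + |0|·2^1 + |0|·2^2 + |-3|·2^3 + |-1|·2^4
  = 2 + 0 + 0 + 24 + 16 = 42.
This bounds M(r) := max_{|z|=r} |p(z)| from above; equality holds iff all terms c_k z^k can be made to align in phase at a single z on |z|=r.
Part (b). At z = 2 (real, on the circle |z| = r):
  p(2) = (-2)·2^0 + (0)·2^1 + (0)·2^2 + (-3)·2^3 + (-1)·2^4 = -42.
  |p(2)| = 42.
Since all nonzero coefficients share the same sign, |p(2)| = 42 = M_tri(2); the triangle bound is attained at z = 2, so in fact M(r) = 42.

M_tri(2) = 42; |p(2)| = 42; equality at z=2: yes.


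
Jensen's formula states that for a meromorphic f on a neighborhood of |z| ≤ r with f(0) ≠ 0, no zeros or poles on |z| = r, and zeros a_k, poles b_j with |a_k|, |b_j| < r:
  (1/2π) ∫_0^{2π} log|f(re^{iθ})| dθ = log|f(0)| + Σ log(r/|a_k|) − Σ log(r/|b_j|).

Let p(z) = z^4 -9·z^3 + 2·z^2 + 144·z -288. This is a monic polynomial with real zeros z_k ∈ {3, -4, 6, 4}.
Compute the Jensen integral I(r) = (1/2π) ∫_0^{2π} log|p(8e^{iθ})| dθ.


Zeros: -4, 3, 4, 6; r = 8.
Inside |z| < r: -4, 3, 4, 6. Outside (|z| ≥ r): ∅.
p(0) = -288, so log|p(0)| = log(288) = 5.6630.
Apply Jensen: I(r) = log|p(0)| + Σ_k log(r/|z_k|), summed over zeros inside |z| < r.
  log(r/|z_k|) for z_k = 3: log(8/3) = 0.9808
  log(r/|z_k|) for z_k = -4: log(8/4) = 0.6931
  log(r/|z_k|) for z_k = 6: log(8/6) = 0.2877
  log(r/|z_k|) for z_k = 4: log(8/4) = 0.6931
Sum over inside zeros: 2.6548.
I(r) = log|p(0)| + (inside sum) = 5.6630 + 2.6548 = 8.3178.
Closed form (all zeros inside, monic): I(r) = n·log(r) = 4·log(8) = 8.3178. ✓

I(r) ≈ 8.3178.


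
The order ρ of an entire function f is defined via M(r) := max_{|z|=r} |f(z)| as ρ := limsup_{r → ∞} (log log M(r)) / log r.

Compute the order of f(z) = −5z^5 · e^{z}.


M(r) = max_{|z|=r} |-5|·|z|^5·|e^{z}| = 5·r^5 · e^{1r^1} (the factors attain their maxima compatibly on |z|=r). Then log M(r) = log 5 + 5·log r + 1r^1, dominated by the last term, so log log M(r) ~ 1·log r. The polynomial factor -5z^5 contributes only a log r term and does not affect the order. ρ = 1.
Therefore ρ = 1.

Order ρ = 1.


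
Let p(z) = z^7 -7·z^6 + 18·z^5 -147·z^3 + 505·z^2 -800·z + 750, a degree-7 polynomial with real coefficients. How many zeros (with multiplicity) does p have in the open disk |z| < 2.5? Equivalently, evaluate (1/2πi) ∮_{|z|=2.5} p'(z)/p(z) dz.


The zeros of p are: (3 + 1i), (3 - 1i), -3, (1 + 2i), (1 - 2i), (1 + 2i), (1 - 2i).
Their magnitudes are: 3.162, 3.162, 3, 2.236, 2.236, 2.236, 2.236.
Zeros with |z| < R = 2.5: (1 + 2i), (1 - 2i), (1 + 2i), (1 - 2i).
Count = 4.
By the argument principle, (1/2πi) ∮_{|z|=R} p'(z)/p(z) dz equals exactly this count.

Number of zeros inside |z| < 2.5: 4.


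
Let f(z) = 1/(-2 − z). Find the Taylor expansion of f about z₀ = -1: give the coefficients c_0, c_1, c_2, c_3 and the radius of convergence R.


Let w = z − z₀, so z = z₀ + w.
Then -2 − z = -2 − (z₀ + w) = (-2 − z₀) − w = -1 − w.
f(z) = 1/(-1 − w) = (1/(-1)) · 1/(1 − w/(-1)) = Σ_{n≥0} w^n / (-1)^(n+1).
So c_n = 1/(-1)^(n+1):
  c_0 = 1/(-1)^1 = -1.
  c_1 = 1/(-1)^2 = 1.
  c_2 = 1/(-1)^3 = -1.
  c_3 = 1/(-1)^4 = 1.
The series is valid for |w/d| < 1, i.e. |z − z₀| < |d|.
Radius of convergence: R = |-2 − z₀| = |-1| = 1 (distance from z₀ to the singularity z = -2).

c_0 = -1, c_1 = 1, c_2 = -1, c_3 = 1; R = 1.


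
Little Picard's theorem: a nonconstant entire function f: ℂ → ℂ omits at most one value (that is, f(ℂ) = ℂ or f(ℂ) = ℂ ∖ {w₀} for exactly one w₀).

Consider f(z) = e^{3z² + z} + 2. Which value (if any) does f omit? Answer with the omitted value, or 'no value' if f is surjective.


Little Picard bounds the complement of f(ℂ) to at most one point.
The exponent g(z) = 3z² + z is a nonconstant polynomial, hence surjective onto ℂ. So e^{g(z)} takes every value in {e^w : w ∈ ℂ} = ℂ ∖ {0}. Adding 2 shifts the range to ℂ ∖ {2}. f omits exactly 2.

Omitted value: 2.


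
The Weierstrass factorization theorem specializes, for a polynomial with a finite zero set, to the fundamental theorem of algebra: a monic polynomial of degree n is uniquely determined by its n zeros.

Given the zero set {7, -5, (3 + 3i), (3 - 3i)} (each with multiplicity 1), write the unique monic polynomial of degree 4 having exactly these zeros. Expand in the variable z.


The polynomial is p(z) = ∏_{α ∈ S} (z − α), where S = {7, -5, (3 + 3i), (3 - 3i)}.
Expanding the product yields: p(z) = z^4 -8·z^3 -5·z^2 + 174·z -630.
Note conjugate pairs combine to real quadratics: (z − (3+3i))(z − (3−3i)) = z² − 6z + 18.
The resulting polynomial has degree 4 and real coefficients as required.

p(z) = z^4 -8·z^3 -5·z^2 + 174·z -630.


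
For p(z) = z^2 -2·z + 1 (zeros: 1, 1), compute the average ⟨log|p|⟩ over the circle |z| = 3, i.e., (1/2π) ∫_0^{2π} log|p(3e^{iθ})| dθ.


Zeros: 1, 1; r = 3.
Inside |z| < r: 1, 1. Outside (|z| ≥ r): ∅.
p(0) = 1, so log|p(0)| = log(1) = 0.0000.
Apply Jensen: I(r) = log|p(0)| + Σ_k log(r/|z_k|), summed over zeros inside |z| < r.
  log(r/|z_k|) for z_k = 1: log(3/1) = 1.0986
  log(r/|z_k|) for z_k = 1: log(3/1) = 1.0986
Sum over inside zeros: 2.1972.
I(r) = log|p(0)| + (inside sum) = 0.0000 + 2.1972 = 2.1972.
Closed form (all zeros inside, monic): I(r) = n·log(r) = 2·log(3) = 2.1972. ✓

I(r) ≈ 2.1972.


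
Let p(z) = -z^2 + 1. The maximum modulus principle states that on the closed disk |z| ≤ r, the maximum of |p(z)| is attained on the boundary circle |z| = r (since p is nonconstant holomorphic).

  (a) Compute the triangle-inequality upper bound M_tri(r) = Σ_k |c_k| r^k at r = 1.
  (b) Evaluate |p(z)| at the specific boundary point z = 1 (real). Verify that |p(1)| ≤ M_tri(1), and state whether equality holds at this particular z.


Coefficients: c_0 = 1, c_1 = 0, c_2 = -1. Radius r = 1.
Part (a). Triangle bound: M_tri(r) = Σ_k |c_k| r^k
  = |1|·1^0 + |0|·1^1 + |-1|·1^2
  = 1 + 0 + 1 = 2.
This bounds M(r) := max_{|z|=r} |p(z)| from above; equality holds iff all terms c_k z^k can be made to align in phase at a single z on |z|=r.
Part (b). At z = 1 (real, on the circle |z| = r):
  p(1) = (1)·1^0 + (0)·1^1 + (-1)·1^2 = 0.
  |p(1)| = 0.
Check: |p(1)| = 0 ≤ 2 = M_tri(1). ✓ Equality does not hold at z = 1 (the coefficients have mixed signs, so the terms do not all align in phase there).

M_tri(1) = 2; |p(1)| = 0; equality at z=1: no.


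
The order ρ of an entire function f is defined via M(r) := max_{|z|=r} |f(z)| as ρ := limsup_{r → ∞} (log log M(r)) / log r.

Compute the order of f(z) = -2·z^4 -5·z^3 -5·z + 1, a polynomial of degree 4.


|f(z)| ≤ Σ|c_k|·r^k = O(r^4) as r → ∞. Polynomial growth is O(e^{r^ε}) for every ε > 0 (since r^4/e^{r^ε} → 0), so ρ ≤ ε for all ε > 0, i.e. ρ = 0. Every nonconstant polynomial has order 0.
Therefore ρ = 0.

Order ρ = 0.


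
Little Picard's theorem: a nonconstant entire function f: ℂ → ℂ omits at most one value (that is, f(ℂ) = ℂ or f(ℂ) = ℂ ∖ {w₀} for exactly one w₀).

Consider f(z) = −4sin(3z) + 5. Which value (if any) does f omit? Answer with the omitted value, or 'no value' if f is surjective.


Little Picard bounds the complement of f(ℂ) to at most one point.
sin is entire and surjective onto ℂ: for every w ∈ ℂ, sin(ζ) = w has a solution ζ ∈ ℂ (e.g., via the complex inverse arcsin). With ζ = 3z this gives z = ζ/(3). Then -4·sin(3z) takes every value in -4·ℂ = ℂ, and adding 5 is a bijection of ℂ. So f is surjective and omits no value. (Note: only on the real line is sin bounded by [−1, 1].)

Omitted value: no value.


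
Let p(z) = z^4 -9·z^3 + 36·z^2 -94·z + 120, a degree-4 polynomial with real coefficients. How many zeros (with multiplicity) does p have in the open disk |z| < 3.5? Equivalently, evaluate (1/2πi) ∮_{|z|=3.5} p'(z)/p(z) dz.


The zeros of p are: 3, 4, (1 + 3i), (1 - 3i).
Their magnitudes are: 3, 4, 3.162, 3.162.
Zeros with |z| < R = 3.5: 3, (1 + 3i), (1 - 3i).
Count = 3.
By the argument principle, (1/2πi) ∮_{|z|=R} p'(z)/p(z) dz equals exactly this count.

Number of zeros inside |z| < 3.5: 3.


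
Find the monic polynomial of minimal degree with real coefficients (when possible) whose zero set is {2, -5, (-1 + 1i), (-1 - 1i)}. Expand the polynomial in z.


The polynomial is p(z) = ∏_{α ∈ S} (z − α), where S = {2, -5, (-1 + 1i), (-1 - 1i)}.
Expanding the product yields: p(z) = z^4 + 5·z^3 -2·z^2 -14·z -20.
Note conjugate pairs combine to real quadratics: (z − (-1+1i))(z − (-1−1i)) = z² + 2z + 2.
The resulting polynomial has degree 4 and real coefficients as required.

p(z) = z^4 + 5·z^3 -2·z^2 -14·z -20.


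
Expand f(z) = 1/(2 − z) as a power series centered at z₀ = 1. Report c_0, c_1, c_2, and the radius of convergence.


Let w = z − z₀, so z = z₀ + w.
Then 2 − z = 2 − (z₀ + w) = (2 − z₀) − w = 1 − w.
f(z) = 1/(1 − w) = (1/(1)) · 1/(1 − w/(1)) = Σ_{n≥0} w^n / (1)^(n+1).
So c_n = 1/(1)^(n+1):
  c_0 = 1/(1)^1 = 1.
  c_1 = 1/(1)^2 = 1.
  c_2 = 1/(1)^3 = 1.
The series is valid for |w/d| < 1, i.e. |z − z₀| < |d|.
Radius of convergence: R = |2 − z₀| = |1| = 1 (distance from z₀ to the singularity z = 2).

c_0 = 1, c_1 = 1, c_2 = 1; R = 1.


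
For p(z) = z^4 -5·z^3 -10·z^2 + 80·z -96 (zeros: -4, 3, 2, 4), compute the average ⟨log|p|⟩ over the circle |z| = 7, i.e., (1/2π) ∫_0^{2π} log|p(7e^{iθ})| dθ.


Zeros: -4, 2, 3, 4; r = 7.
Inside |z| < r: -4, 2, 3, 4. Outside (|z| ≥ r): ∅.
p(0) = -96, so log|p(0)| = log(96) = 4.5643.
Apply Jensen: I(r) = log|p(0)| + Σ_k log(r/|z_k|), summed over zeros inside |z| < r.
  log(r/|z_k|) for z_k = -4: log(7/4) = 0.5596
  log(r/|z_k|) for z_k = 3: log(7/3) = 0.8473
  log(r/|z_k|) for z_k = 2: log(7/2) = 1.2528
  log(r/|z_k|) for z_k = 4: log(7/4) = 0.5596
Sum over inside zeros: 3.2193.
I(r) = log|p(0)| + (inside sum) = 4.5643 + 3.2193 = 7.7836.
Closed form (all zeros inside, monic): I(r) = n·log(r) = 4·log(7) = 7.7836. ✓

I(r) ≈ 7.7836.


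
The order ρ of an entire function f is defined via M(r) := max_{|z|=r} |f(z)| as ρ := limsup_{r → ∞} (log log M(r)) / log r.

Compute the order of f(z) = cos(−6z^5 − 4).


Write cos(w) = (e^{iw} ± e^{−iw})/(2 or 2i), so |cos(w)| ≤ e^{|w|}. With w = −6z^5 − 4, |w| ≤ 6r^5 + 4 on |z|=r, giving M(r) ≤ e^{6r^5 + 4} and ρ ≤ 5. For the lower bound, choose z on |z|=r with -6z^5 purely imaginary of modulus 6r^5; then |cos(−6z^5 − 4)| grows like e^{6r^5}/2, so ρ ≥ 5. Hence ρ = 5.
Therefore ρ = 5.

Order ρ = 5.


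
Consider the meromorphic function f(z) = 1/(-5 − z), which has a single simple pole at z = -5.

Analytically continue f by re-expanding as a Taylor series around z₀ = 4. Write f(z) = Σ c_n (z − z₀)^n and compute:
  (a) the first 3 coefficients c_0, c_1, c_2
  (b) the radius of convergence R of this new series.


Let w = z − z₀, so z = z₀ + w.
Then -5 − z = -5 − (z₀ + w) = (-5 − z₀) − w = -9 − w.
f(z) = 1/(-9 − w) = (1/(-9)) · 1/(1 − w/(-9)) = Σ_{n≥0} w^n / (-9)^(n+1).
So c_n = 1/(-9)^(n+1):
  c_0 = 1/(-9)^1 = -1/9.
  c_1 = 1/(-9)^2 = 1/81.
  c_2 = 1/(-9)^3 = -1/729.
The series is valid for |w/d| < 1, i.e. |z − z₀| < |d|.
Radius of convergence: R = |-5 − z₀| = |-9| = 9 (distance from z₀ to the singularity z = -5).

c_0 = -1/9, c_1 = 1/81, c_2 = -1/729; R = 9.


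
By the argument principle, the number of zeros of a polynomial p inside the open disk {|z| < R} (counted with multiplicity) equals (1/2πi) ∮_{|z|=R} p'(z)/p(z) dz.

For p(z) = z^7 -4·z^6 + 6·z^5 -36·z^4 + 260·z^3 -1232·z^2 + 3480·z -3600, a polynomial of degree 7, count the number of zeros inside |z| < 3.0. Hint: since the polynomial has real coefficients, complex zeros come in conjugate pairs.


The zeros of p are: (1 + 3i), (1 - 3i), (3 + 1i), (3 - 1i), (-3 + 3i), (-3 - 3i), 2.
Their magnitudes are: 3.162, 3.162, 3.162, 3.162, 4.243, 4.243, 2.
Zeros with |z| < R = 3.0: 2.
Count = 1.
By the argument principle, (1/2πi) ∮_{|z|=R} p'(z)/p(z) dz equals exactly this count.

Number of zeros inside |z| < 3.0: 1.


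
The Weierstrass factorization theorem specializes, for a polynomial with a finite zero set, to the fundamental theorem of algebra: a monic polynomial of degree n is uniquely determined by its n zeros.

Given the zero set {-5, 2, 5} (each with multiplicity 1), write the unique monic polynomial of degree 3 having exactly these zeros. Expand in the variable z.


The polynomial is p(z) = ∏_{α ∈ S} (z − α), where S = {-5, 2, 5}.
Expanding the product yields: p(z) = z^3 -2·z^2 -25·z + 50.
The resulting polynomial has degree 3 and real coefficients as required.

p(z) = z^3 -2·z^2 -25·z + 50.


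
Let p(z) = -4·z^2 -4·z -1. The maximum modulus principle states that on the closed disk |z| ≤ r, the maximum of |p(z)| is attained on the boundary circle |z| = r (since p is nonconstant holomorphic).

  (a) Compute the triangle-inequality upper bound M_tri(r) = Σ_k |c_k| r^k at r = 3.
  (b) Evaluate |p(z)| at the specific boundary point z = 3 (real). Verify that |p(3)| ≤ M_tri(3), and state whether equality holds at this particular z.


Coefficients: c_0 = -1, c_1 = -4, c_2 = -4. Radius r = 3.
Part (a). Triangle bound: M_tri(r) = Σ_k |c_k| r^k
  = |-1|·3^0 + |-4|·3^1 + |-4|·3^2
  = 1 + 12 + 36 = 49.
This bounds M(r) := max_{|z|=r} |p(z)| from above; equality holds iff all terms c_k z^k can be made to align in phase at a single z on |z|=r.
Part (b). At z = 3 (real, on the circle |z| = r):
  p(3) = (-1)·3^0 + (-4)·3^1 + (-4)·3^2 = -49.
  |p(3)| = 49.
Since all nonzero coefficients share the same sign, |p(3)| = 49 = M_tri(3); the triangle bound is attained at z = 3, so in fact M(r) = 49.

M_tri(3) = 49; |p(3)| = 49; equality at z=3: yes.


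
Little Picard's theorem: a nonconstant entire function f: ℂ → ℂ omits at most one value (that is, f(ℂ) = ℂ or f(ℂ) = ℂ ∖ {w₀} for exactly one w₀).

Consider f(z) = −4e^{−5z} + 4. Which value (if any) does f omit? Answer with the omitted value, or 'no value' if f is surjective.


Little Picard bounds the complement of f(ℂ) to at most one point.
e^{−5z} is never zero on ℂ, so -4·e^{−5z} takes every value in ℂ ∖ {0}. Adding 4 shifts the range to ℂ ∖ {4}. Thus f omits exactly the value 4.

Omitted value: 4.
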